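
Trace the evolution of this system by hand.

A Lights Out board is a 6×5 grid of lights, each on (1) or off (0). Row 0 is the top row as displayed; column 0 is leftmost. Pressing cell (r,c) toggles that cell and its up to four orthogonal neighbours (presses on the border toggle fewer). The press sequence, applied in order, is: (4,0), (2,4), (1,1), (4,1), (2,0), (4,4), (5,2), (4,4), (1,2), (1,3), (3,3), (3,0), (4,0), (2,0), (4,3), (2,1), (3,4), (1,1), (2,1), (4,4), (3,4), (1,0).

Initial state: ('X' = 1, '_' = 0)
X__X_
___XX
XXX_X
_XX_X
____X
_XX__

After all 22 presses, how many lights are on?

[0] X__X_
___XX
XXX_X
_XX_X
____X
_XX__
[1] X__X_
___XX
XXX_X
XXX_X
XX__X
XXX__
[2] X__X_
___X_
XXXX_
XXX__
XX__X
XXX__
[3] XX_X_
XXXX_
X_XX_
XXX__
XX__X
XXX__
[4] XX_X_
XXXX_
X_XX_
X_X__
__X_X
X_X__
[5] XX_X_
_XXX_
_XXX_
__X__
__X_X
X_X__
[6] XX_X_
_XXX_
_XXX_
__X_X
__XX_
X_X_X
[7] XX_X_
_XXX_
_XXX_
__X_X
___X_
XX_XX
[8] XX_X_
_XXX_
_XXX_
__X__
____X
XX_X_
[9] XXXX_
_____
_X_X_
__X__
____X
XX_X_
[10] XXX__
__XXX
_X___
__X__
____X
XX_X_
[11] XXX__
__XXX
_X_X_
___XX
___XX
XX_X_
[12] XXX__
__XXX
XX_X_
XX_XX
X__XX
XX_X_
[13] XXX__
__XXX
XX_X_
_X_XX
_X_XX
_X_X_
[14] XXX__
X_XXX
___X_
XX_XX
_X_XX
_X_X_
[15] XXX__
X_XXX
___X_
XX__X
_XX__
_X___
[16] XXX__
XXXXX
XXXX_
X___X
_XX__
_X___
[17] XXX__
XXXXX
XXXXX
X__X_
_XX_X
_X___
[18] X_X__
___XX
X_XXX
X__X_
_XX_X
_X___
[19] X_X__
_X_XX
_X_XX
XX_X_
_XX_X
_X___
[20] X_X__
_X_XX
_X_XX
XX_XX
_XXX_
_X__X
[21] X_X__
_X_XX
_X_X_
XX___
_XXXX
_X__X
[22] __X__
X__XX
XX_X_
XX___
_XXXX
_X__X

15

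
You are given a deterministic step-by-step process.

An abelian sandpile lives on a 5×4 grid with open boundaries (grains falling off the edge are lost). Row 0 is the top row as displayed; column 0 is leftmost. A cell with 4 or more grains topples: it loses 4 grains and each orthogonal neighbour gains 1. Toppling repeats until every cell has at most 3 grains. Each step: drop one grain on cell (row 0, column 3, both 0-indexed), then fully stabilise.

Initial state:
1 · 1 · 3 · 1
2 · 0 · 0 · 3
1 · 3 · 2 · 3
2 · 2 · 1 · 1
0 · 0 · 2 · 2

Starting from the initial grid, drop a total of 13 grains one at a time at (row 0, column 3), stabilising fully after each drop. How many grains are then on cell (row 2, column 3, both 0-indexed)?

step 0: 1 · 1 · 3 · 1
2 · 0 · 0 · 3
1 · 3 · 2 · 3
2 · 2 · 1 · 1
0 · 0 · 2 · 2
step 1: 1 · 1 · 3 · 2
2 · 0 · 0 · 3
1 · 3 · 2 · 3
2 · 2 · 1 · 1
0 · 0 · 2 · 2
step 2: 1 · 1 · 3 · 3
2 · 0 · 0 · 3
1 · 3 · 2 · 3
2 · 2 · 1 · 1
0 · 0 · 2 · 2
step 3: 1 · 2 · 0 · 2
2 · 0 · 2 · 1
1 · 3 · 3 · 0
2 · 2 · 1 · 2
0 · 0 · 2 · 2
step 4: 1 · 2 · 0 · 3
2 · 0 · 2 · 1
1 · 3 · 3 · 0
2 · 2 · 1 · 2
0 · 0 · 2 · 2
step 5: 1 · 2 · 1 · 0
2 · 0 · 2 · 2
1 · 3 · 3 · 0
2 · 2 · 1 · 2
0 · 0 · 2 · 2
step 6: 1 · 2 · 1 · 1
2 · 0 · 2 · 2
1 · 3 · 3 · 0
2 · 2 · 1 · 2
0 · 0 · 2 · 2
step 7: 1 · 2 · 1 · 2
2 · 0 · 2 · 2
1 · 3 · 3 · 0
2 · 2 · 1 · 2
0 · 0 · 2 · 2
step 8: 1 · 2 · 1 · 3
2 · 0 · 2 · 2
1 · 3 · 3 · 0
2 · 2 · 1 · 2
0 · 0 · 2 · 2
step 9: 1 · 2 · 2 · 0
2 · 0 · 2 · 3
1 · 3 · 3 · 0
2 · 2 · 1 · 2
0 · 0 · 2 · 2
step 10: 1 · 2 · 2 · 1
2 · 0 · 2 · 3
1 · 3 · 3 · 0
2 · 2 · 1 · 2
0 · 0 · 2 · 2
step 11: 1 · 2 · 2 · 2
2 · 0 · 2 · 3
1 · 3 · 3 · 0
2 · 2 · 1 · 2
0 · 0 · 2 · 2
step 12: 1 · 2 · 2 · 3
2 · 0 · 2 · 3
1 · 3 · 3 · 0
2 · 2 · 1 · 2
0 · 0 · 2 · 2
step 13: 1 · 2 · 3 · 1
2 · 0 · 3 · 0
1 · 3 · 3 · 1
2 · 2 · 1 · 2
0 · 0 · 2 · 2

1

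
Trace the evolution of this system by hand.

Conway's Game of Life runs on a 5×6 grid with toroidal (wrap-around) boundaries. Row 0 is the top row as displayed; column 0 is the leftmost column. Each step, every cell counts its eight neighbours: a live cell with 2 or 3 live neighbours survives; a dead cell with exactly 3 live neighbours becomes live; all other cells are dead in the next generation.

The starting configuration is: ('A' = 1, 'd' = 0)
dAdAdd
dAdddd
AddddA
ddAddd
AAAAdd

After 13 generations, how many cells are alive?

5

t=0: dAdAdd
dAdddd
AddddA
ddAddd
AAAAdd
t=1: dddAdd
dAAddd
AAdddd
ddAAdA
AddAdd
t=2: dAdAdd
AAAddd
AddAdd
ddAAAA
dddAdd
t=3: AAdAdd
AddAdd
Addddd
ddAddA
dddddd
t=4: AAAddd
AdAddA
AAdddA
dddddd
AAAddd
t=5: dddAdd
ddAddd
dAdddA
ddAddA
AdAddd
t=6: dAAAdd
ddAddd
AAAddd
ddAddA
dAAAdd
t=7: dddddd
Addddd
AdAAdd
dddddd
AdddAd
t=8: dddddA
dAdddd
dAdddd
dAdAdA
dddddd
t=9: dddddd
Addddd
dAdddd
AdAddd
AdddAd
t=10: dddddA
dddddd
AAdddd
AddddA
dAdddA
t=11: Addddd
Addddd
AAdddA
dddddA
ddddAA
t=12: Addddd
dddddd
dAdddA
dddddd
AdddAA
t=13: Addddd
Addddd
dddddd
ddddAd
AddddA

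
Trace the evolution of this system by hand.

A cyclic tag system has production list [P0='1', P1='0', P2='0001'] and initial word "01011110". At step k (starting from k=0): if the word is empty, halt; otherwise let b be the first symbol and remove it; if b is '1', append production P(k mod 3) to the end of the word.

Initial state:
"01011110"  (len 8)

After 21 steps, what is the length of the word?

step 0: "01011110"  (len 8)
step 1: "1011110"  (len 7)
step 2: "0111100"  (len 7)
step 3: "111100"  (len 6)
step 4: "111001"  (len 6)
step 5: "110010"  (len 6)
step 6: "100100001"  (len 9)
step 7: "001000011"  (len 9)
step 8: "01000011"  (len 8)
step 9: "1000011"  (len 7)
step 10: "0000111"  (len 7)
step 11: "000111"  (len 6)
step 12: "00111"  (len 5)
step 13: "0111"  (len 4)
step 14: "111"  (len 3)
step 15: "110001"  (len 6)
step 16: "100011"  (len 6)
step 17: "000110"  (len 6)
step 18: "00110"  (len 5)
step 19: "0110"  (len 4)
step 20: "110"  (len 3)
step 21: "100001"  (len 6)

6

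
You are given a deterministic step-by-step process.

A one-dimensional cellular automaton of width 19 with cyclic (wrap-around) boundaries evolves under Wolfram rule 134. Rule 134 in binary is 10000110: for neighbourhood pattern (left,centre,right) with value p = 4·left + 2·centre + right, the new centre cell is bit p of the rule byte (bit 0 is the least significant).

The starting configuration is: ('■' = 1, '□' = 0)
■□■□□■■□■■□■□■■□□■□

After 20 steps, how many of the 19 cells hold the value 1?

4

k=0  ■□■□□■■□■■□■□■■□□■□
k=1  ■□■□■□□□□□□■□□□□■■□
k=2  ■□■□■□□□□□■■□□□■□□□
k=3  ■□■□■□□□□■□□□□■■□□■
k=4  □□■□■□□□■■□□□■□□□■□
k=5  □■■□■□□■□□□□■■□□■■□
k=6  ■□□□■□■■□□□■□□□■□□□
k=7  ■□□■■□□□□□■■□□■■□□■
k=8  □□■□□□□□□■□□□■□□□■□
k=9  □■■□□□□□■■□□■■□□■■□
k=10  ■□□□□□□■□□□■□□□■□□□
k=11  ■□□□□□■■□□■■□□■■□□■
k=12  □□□□□■□□□■□□□■□□□■□
k=13  □□□□■■□□■■□□■■□□■■□
k=14  □□□■□□□■□□□■□□□■□□□
k=15  □□■■□□■■□□■■□□■■□□□
k=16  □■□□□■□□□■□□□■□□□□□
k=17  ■■□□■■□□■■□□■■□□□□□
k=18  □□□■□□□■□□□■□□□□□□■
k=19  □□■■□□■■□□■■□□□□□■■
k=20  □■□□□■□□□■□□□□□□■□□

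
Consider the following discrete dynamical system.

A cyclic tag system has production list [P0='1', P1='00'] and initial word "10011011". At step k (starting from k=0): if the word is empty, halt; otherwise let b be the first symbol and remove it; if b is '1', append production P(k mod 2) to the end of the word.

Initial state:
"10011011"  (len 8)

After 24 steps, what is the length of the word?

[0] "10011011"  (len 8)
[1] "00110111"  (len 8)
[2] "0110111"  (len 7)
[3] "110111"  (len 6)
[4] "1011100"  (len 7)
[5] "0111001"  (len 7)
[6] "111001"  (len 6)
[7] "110011"  (len 6)
[8] "1001100"  (len 7)
[9] "0011001"  (len 7)
[10] "011001"  (len 6)
[11] "11001"  (len 5)
[12] "100100"  (len 6)
[13] "001001"  (len 6)
[14] "01001"  (len 5)
[15] "1001"  (len 4)
[16] "00100"  (len 5)
[17] "0100"  (len 4)
[18] "100"  (len 3)
[19] "001"  (len 3)
[20] "01"  (len 2)
[21] "1"  (len 1)
[22] "00"  (len 2)
[23] "0"  (len 1)
[24] (halted — word empty)

0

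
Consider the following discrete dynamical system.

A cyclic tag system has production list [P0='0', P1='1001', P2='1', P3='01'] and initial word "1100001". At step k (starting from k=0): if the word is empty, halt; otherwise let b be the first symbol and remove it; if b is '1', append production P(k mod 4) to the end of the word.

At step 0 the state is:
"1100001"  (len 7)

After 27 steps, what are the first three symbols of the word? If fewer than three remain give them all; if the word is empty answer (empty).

100

0) "1100001"  (len 7)
1) "1000010"  (len 7)
2) "0000101001"  (len 10)
3) "000101001"  (len 9)
4) "00101001"  (len 8)
5) "0101001"  (len 7)
6) "101001"  (len 6)
7) "010011"  (len 6)
8) "10011"  (len 5)
9) "00110"  (len 5)
10) "0110"  (len 4)
11) "110"  (len 3)
12) "1001"  (len 4)
13) "0010"  (len 4)
14) "010"  (len 3)
15) "10"  (len 2)
16) "001"  (len 3)
17) "01"  (len 2)
18) "1"  (len 1)
19) "1"  (len 1)
20) "01"  (len 2)
21) "1"  (len 1)
22) "1001"  (len 4)
23) "0011"  (len 4)
24) "011"  (len 3)
25) "11"  (len 2)
26) "11001"  (len 5)
27) "10011"  (len 5)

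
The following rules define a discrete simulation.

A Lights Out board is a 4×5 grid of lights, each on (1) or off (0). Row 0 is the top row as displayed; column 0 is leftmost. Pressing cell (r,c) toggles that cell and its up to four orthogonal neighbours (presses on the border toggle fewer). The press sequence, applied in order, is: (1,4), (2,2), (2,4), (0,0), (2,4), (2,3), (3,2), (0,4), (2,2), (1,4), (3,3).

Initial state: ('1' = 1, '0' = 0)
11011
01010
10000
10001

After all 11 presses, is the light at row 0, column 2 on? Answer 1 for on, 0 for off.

0

gen 0: 11011
01010
10000
10001
gen 1: 11010
01001
10001
10001
gen 2: 11010
01101
11111
10101
gen 3: 11010
01100
11100
10100
gen 4: 00010
11100
11100
10100
gen 5: 00010
11101
11111
10101
gen 6: 00010
11111
11000
10111
gen 7: 00010
11111
11100
11001
gen 8: 00001
11110
11100
11001
gen 9: 00001
11010
10010
11101
gen 10: 00000
11001
10011
11101
gen 11: 00000
11001
10001
11010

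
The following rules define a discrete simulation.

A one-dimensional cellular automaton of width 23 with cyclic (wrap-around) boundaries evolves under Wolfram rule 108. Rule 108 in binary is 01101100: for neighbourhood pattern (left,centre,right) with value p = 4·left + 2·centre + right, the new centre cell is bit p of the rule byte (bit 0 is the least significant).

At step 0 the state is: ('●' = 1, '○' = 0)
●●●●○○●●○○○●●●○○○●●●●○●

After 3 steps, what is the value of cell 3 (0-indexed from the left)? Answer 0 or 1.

[0] ●●●●○○●●○○○●●●○○○●●●●○●
[1] ○○○●○○●●○○○●○●○○○●○○●●●
[2] ○○○●○○●●○○○●●●○○○●○○●○●
[3] ○○○●○○●●○○○●○●○○○●○○●●●

1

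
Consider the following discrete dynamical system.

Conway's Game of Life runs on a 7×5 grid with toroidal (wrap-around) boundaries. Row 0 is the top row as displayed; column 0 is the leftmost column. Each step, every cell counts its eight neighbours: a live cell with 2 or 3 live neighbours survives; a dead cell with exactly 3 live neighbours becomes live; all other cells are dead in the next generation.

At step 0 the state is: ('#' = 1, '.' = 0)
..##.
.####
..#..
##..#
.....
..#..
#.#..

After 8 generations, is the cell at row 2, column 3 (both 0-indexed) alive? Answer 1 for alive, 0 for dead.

1

[0] ..##.
.####
..#..
##..#
.....
..#..
#.#..
[1] #....
.#..#
.....
##...
##...
.#...
..#..
[2] ##...
#....
.#...
##...
..#..
###..
.#...
[3] ##...
#....
.#...
###..
..#..
#.#..
.....
[4] ##...
#....
..#..
#.#..
#.##.
.#...
#....
[5] ##..#
#....
.....
..#.#
#.###
###.#
#....
[6] .#..#
##..#
.....
###.#
.....
..#..
..##.
[7] .#..#
.#..#
..##.
##...
#.##.
..##.
.###.
[8] .#..#
.#..#
..###
#....
#..#.
.....
##..#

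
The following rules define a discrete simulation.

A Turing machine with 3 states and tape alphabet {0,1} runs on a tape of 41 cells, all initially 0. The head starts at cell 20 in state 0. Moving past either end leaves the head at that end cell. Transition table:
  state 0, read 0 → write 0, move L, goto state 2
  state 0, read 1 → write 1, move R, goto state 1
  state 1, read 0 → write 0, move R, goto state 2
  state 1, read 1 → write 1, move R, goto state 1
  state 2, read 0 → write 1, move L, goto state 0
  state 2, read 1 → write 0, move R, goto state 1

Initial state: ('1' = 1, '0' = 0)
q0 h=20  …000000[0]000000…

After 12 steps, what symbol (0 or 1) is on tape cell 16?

0

t=0: q0 h=20  …000000[0]000000…
t=1: q2 h=19  …000000[0]000000…
t=2: q0 h=18  …000000[0]100000…
t=3: q2 h=17  …000000[0]010000…
t=4: q0 h=16  …000000[0]101000…
t=5: q2 h=15  …000000[0]010100…
t=6: q0 h=14  …000000[0]101010…
t=7: q2 h=13  …000000[0]010101…
t=8: q0 h=12  …000000[0]101010…
t=9: q2 h=11  …000000[0]010101…
t=10: q0 h=10  …000000[0]101010…
t=11: q2 h= 9  …000000[0]010101…
t=12: q0 h= 8  …000000[0]101010…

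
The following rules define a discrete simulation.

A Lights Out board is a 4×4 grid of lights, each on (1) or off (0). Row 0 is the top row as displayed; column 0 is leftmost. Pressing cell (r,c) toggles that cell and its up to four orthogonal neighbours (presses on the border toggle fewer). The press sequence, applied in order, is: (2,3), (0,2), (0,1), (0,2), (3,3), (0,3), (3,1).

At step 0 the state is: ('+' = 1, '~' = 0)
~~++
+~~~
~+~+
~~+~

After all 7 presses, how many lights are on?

10

t=0: ~~++
+~~~
~+~+
~~+~
t=1: ~~++
+~~+
~++~
~~++
t=2: ~+~~
+~++
~++~
~~++
t=3: +~+~
++++
~++~
~~++
t=4: ++~+
++~+
~++~
~~++
t=5: ++~+
++~+
~+++
~~~~
t=6: +++~
++~~
~+++
~~~~
t=7: +++~
++~~
~~++
+++~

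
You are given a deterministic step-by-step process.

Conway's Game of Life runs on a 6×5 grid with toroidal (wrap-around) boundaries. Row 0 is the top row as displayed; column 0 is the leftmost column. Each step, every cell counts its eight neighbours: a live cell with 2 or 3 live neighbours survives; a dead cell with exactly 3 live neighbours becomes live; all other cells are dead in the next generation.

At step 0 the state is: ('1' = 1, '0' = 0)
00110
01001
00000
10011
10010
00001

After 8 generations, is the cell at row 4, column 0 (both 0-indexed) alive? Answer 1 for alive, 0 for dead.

0) 00110
01001
00000
10011
10010
00001
1) 10111
00110
00010
10010
10010
00101
2) 10000
01000
00010
00110
11110
00100
3) 01000
00000
00010
00000
00001
10111
4) 11111
00000
00000
00000
10001
11111
5) 00000
11111
00000
00000
00100
00000
6) 11111
11111
11111
00000
00000
00000
7) 00000
00000
00000
11111
00000
11111
8) 11111
00000
11111
11111
00000
11111

0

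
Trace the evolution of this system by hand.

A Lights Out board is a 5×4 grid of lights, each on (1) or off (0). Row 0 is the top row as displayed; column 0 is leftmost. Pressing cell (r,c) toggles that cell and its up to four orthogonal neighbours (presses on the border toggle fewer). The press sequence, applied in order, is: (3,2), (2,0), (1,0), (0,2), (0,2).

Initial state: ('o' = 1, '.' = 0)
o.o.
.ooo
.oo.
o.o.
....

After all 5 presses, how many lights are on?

6

t=0: o.o.
.ooo
.oo.
o.o.
....
t=1: o.o.
.ooo
.o..
oo.o
..o.
t=2: o.o.
oooo
o...
.o.o
..o.
t=3: ..o.
..oo
....
.o.o
..o.
t=4: .o.o
...o
....
.o.o
..o.
t=5: ..o.
..oo
....
.o.o
..o.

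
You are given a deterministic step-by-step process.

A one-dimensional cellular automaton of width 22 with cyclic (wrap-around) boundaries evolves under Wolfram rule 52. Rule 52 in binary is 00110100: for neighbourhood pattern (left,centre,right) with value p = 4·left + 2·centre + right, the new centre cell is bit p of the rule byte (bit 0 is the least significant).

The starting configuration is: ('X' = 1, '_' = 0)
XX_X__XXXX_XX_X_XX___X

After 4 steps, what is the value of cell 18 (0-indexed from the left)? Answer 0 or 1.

k=0  XX_X__XXXX_XX_X_XX___X
k=1  __XXX_____X__XXX__X___
k=2  _____X____XX____X_XX__
k=3  _____XX_____X___XX__X_
k=4  _______X____XX____X_XX

1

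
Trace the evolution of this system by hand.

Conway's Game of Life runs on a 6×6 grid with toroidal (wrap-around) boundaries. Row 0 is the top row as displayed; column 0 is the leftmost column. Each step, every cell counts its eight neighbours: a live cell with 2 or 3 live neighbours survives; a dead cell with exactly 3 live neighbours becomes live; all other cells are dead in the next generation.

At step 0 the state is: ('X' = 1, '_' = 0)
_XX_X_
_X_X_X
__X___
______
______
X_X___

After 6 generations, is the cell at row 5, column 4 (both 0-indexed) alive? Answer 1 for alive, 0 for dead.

1

gen 0: _XX_X_
_X_X_X
__X___
______
______
X_X___
gen 1: ____XX
XX_XX_
__X___
______
______
__XX__
gen 2: XX___X
XXXXX_
_XXX__
______
______
___XX_
gen 3: ______
____X_
X___X_
__X___
______
X___XX
gen 4: ____X_
_____X
___X_X
______
_____X
_____X
gen 5: ____XX
_____X
____X_
____X_
______
____XX
gen 6: X_____
_____X
____XX
______
____XX
____XX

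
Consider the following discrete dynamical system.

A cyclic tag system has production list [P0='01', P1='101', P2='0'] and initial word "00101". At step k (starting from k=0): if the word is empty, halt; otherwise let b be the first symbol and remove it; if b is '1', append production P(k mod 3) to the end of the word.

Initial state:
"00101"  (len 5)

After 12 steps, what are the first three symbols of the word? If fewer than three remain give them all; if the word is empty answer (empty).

101

k=0  "00101"  (len 5)
k=1  "0101"  (len 4)
k=2  "101"  (len 3)
k=3  "010"  (len 3)
k=4  "10"  (len 2)
k=5  "0101"  (len 4)
k=6  "101"  (len 3)
k=7  "0101"  (len 4)
k=8  "101"  (len 3)
k=9  "010"  (len 3)
k=10  "10"  (len 2)
k=11  "0101"  (len 4)
k=12  "101"  (len 3)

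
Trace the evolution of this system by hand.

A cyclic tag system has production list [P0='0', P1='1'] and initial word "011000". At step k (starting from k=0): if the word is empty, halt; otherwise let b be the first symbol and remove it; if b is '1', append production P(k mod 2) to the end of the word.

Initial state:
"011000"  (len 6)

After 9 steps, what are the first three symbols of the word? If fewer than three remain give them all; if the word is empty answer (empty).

(empty)

0) "011000"  (len 6)
1) "11000"  (len 5)
2) "10001"  (len 5)
3) "00010"  (len 5)
4) "0010"  (len 4)
5) "010"  (len 3)
6) "10"  (len 2)
7) "00"  (len 2)
8) "0"  (len 1)
9) (halted — word empty)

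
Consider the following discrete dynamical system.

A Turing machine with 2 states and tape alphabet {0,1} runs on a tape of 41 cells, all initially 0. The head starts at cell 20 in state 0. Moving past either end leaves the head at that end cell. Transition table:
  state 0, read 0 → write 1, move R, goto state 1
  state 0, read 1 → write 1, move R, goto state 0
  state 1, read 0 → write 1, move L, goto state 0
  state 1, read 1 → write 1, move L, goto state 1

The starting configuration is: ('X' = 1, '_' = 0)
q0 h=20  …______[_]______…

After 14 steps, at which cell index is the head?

k=0  q0 h=20  …______[_]______…
k=1  q1 h=21  …_____X[_]______…
k=2  q0 h=20  …______[X]X_____…
k=3  q0 h=21  …_____X[X]______…
k=4  q0 h=22  …____XX[_]______…
k=5  q1 h=23  …___XXX[_]______…
k=6  q0 h=22  …____XX[X]X_____…
k=7  q0 h=23  …___XXX[X]______…
k=8  q0 h=24  …__XXXX[_]______…
k=9  q1 h=25  …_XXXXX[_]______…
k=10  q0 h=24  …__XXXX[X]X_____…
k=11  q0 h=25  …_XXXXX[X]______…
k=12  q0 h=26  …XXXXXX[_]______…
k=13  q1 h=27  …XXXXXX[_]______…
k=14  q0 h=26  …XXXXXX[X]X_____…

26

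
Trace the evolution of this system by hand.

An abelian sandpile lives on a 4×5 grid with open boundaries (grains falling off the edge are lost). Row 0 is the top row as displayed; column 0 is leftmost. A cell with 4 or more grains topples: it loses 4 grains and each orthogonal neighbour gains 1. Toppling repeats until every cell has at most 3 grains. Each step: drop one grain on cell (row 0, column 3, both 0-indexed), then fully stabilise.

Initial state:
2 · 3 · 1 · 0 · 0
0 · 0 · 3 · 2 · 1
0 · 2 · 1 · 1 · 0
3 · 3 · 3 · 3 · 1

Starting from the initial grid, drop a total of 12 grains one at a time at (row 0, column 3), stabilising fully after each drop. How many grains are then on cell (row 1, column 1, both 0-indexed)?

2

[0] 2 · 3 · 1 · 0 · 0
0 · 0 · 3 · 2 · 1
0 · 2 · 1 · 1 · 0
3 · 3 · 3 · 3 · 1
[1] 2 · 3 · 1 · 1 · 0
0 · 0 · 3 · 2 · 1
0 · 2 · 1 · 1 · 0
3 · 3 · 3 · 3 · 1
[2] 2 · 3 · 1 · 2 · 0
0 · 0 · 3 · 2 · 1
0 · 2 · 1 · 1 · 0
3 · 3 · 3 · 3 · 1
[3] 2 · 3 · 1 · 3 · 0
0 · 0 · 3 · 2 · 1
0 · 2 · 1 · 1 · 0
3 · 3 · 3 · 3 · 1
[4] 2 · 3 · 2 · 0 · 1
0 · 0 · 3 · 3 · 1
0 · 2 · 1 · 1 · 0
3 · 3 · 3 · 3 · 1
[5] 2 · 3 · 2 · 1 · 1
0 · 0 · 3 · 3 · 1
0 · 2 · 1 · 1 · 0
3 · 3 · 3 · 3 · 1
[6] 2 · 3 · 2 · 2 · 1
0 · 0 · 3 · 3 · 1
0 · 2 · 1 · 1 · 0
3 · 3 · 3 · 3 · 1
[7] 2 · 3 · 2 · 3 · 1
0 · 0 · 3 · 3 · 1
0 · 2 · 1 · 1 · 0
3 · 3 · 3 · 3 · 1
[8] 3 · 0 · 1 · 2 · 2
0 · 2 · 1 · 1 · 2
0 · 2 · 2 · 2 · 0
3 · 3 · 3 · 3 · 1
[9] 3 · 0 · 1 · 3 · 2
0 · 2 · 1 · 1 · 2
0 · 2 · 2 · 2 · 0
3 · 3 · 3 · 3 · 1
[10] 3 · 0 · 2 · 0 · 3
0 · 2 · 1 · 2 · 2
0 · 2 · 2 · 2 · 0
3 · 3 · 3 · 3 · 1
[11] 3 · 0 · 2 · 1 · 3
0 · 2 · 1 · 2 · 2
0 · 2 · 2 · 2 · 0
3 · 3 · 3 · 3 · 1
[12] 3 · 0 · 2 · 2 · 3
0 · 2 · 1 · 2 · 2
0 · 2 · 2 · 2 · 0
3 · 3 · 3 · 3 · 1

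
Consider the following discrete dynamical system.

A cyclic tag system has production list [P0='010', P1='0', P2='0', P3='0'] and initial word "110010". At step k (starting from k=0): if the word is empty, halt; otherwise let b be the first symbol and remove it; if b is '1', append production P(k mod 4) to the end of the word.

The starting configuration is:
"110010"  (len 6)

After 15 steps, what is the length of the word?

0

t=0: "110010"  (len 6)
t=1: "10010010"  (len 8)
t=2: "00100100"  (len 8)
t=3: "0100100"  (len 7)
t=4: "100100"  (len 6)
t=5: "00100010"  (len 8)
t=6: "0100010"  (len 7)
t=7: "100010"  (len 6)
t=8: "000100"  (len 6)
t=9: "00100"  (len 5)
t=10: "0100"  (len 4)
t=11: "100"  (len 3)
t=12: "000"  (len 3)
t=13: "00"  (len 2)
t=14: "0"  (len 1)
t=15: (halted — word empty)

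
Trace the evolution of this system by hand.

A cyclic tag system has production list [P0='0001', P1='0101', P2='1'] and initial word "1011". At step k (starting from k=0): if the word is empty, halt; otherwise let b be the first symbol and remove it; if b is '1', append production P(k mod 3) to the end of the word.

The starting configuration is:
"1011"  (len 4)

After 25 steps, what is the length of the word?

t=0: "1011"  (len 4)
t=1: "0110001"  (len 7)
t=2: "110001"  (len 6)
t=3: "100011"  (len 6)
t=4: "000110001"  (len 9)
t=5: "00110001"  (len 8)
t=6: "0110001"  (len 7)
t=7: "110001"  (len 6)
t=8: "100010101"  (len 9)
t=9: "000101011"  (len 9)
t=10: "00101011"  (len 8)
t=11: "0101011"  (len 7)
t=12: "101011"  (len 6)
t=13: "010110001"  (len 9)
t=14: "10110001"  (len 8)
t=15: "01100011"  (len 8)
t=16: "1100011"  (len 7)
t=17: "1000110101"  (len 10)
t=18: "0001101011"  (len 10)
t=19: "001101011"  (len 9)
t=20: "01101011"  (len 8)
t=21: "1101011"  (len 7)
t=22: "1010110001"  (len 10)
t=23: "0101100010101"  (len 13)
t=24: "101100010101"  (len 12)
t=25: "011000101010001"  (len 15)

15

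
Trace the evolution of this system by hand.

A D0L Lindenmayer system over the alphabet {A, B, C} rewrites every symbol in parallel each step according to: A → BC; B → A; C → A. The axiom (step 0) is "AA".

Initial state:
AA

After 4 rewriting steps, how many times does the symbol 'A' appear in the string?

gen 0: AA
gen 1: BCBC
gen 2: AAAA
gen 3: BCBCBCBC
gen 4: AAAAAAAA

8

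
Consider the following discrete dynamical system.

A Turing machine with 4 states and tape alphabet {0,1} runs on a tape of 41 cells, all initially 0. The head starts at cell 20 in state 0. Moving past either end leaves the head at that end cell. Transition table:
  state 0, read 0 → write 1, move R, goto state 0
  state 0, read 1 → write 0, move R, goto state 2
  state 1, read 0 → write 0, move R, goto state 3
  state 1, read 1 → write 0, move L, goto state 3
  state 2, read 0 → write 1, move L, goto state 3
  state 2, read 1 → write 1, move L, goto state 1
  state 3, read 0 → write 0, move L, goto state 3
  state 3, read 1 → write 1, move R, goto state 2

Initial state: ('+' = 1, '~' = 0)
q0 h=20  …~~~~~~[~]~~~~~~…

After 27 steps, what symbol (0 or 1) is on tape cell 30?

t=0: q0 h=20  …~~~~~~[~]~~~~~~…
t=1: q0 h=21  …~~~~~+[~]~~~~~~…
t=2: q0 h=22  …~~~~++[~]~~~~~~…
t=3: q0 h=23  …~~~+++[~]~~~~~~…
t=4: q0 h=24  …~~++++[~]~~~~~~…
t=5: q0 h=25  …~+++++[~]~~~~~~…
t=6: q0 h=26  …++++++[~]~~~~~~…
t=7: q0 h=27  …++++++[~]~~~~~~…
t=8: q0 h=28  …++++++[~]~~~~~~…
t=9: q0 h=29  …++++++[~]~~~~~~…
t=10: q0 h=30  …++++++[~]~~~~~~…
t=11: q0 h=31  …++++++[~]~~~~~~…
t=12: q0 h=32  …++++++[~]~~~~~~…
t=13: q0 h=33  …++++++[~]~~~~~~…
t=14: q0 h=34  …++++++[~]~~~~~~|
t=15: q0 h=35  …++++++[~]~~~~~|
t=16: q0 h=36  …++++++[~]~~~~|
t=17: q0 h=37  …++++++[~]~~~|
t=18: q0 h=38  …++++++[~]~~|
t=19: q0 h=39  …++++++[~]~|
t=20: q0 h=40  …++++++[~]|
t=21: q0 h=40  …++++++[+]|
t=22: q2 h=40  …++++++[~]|
t=23: q3 h=39  …++++++[+]+|
t=24: q2 h=40  …++++++[+]|
t=25: q1 h=39  …++++++[+]+|
t=26: q3 h=38  …++++++[+]~+|
t=27: q2 h=39  …++++++[~]+|

1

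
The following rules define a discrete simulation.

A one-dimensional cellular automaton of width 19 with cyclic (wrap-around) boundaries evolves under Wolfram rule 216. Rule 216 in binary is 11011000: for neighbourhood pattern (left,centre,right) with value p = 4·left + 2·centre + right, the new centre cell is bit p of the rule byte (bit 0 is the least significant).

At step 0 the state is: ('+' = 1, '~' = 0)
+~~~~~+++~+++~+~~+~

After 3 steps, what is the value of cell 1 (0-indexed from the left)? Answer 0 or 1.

0

gen 0: +~~~~~+++~+++~+~~+~
gen 1: ~+~~~~+++~+++~~+~~~
gen 2: ~~+~~~+++~++++~~+~~
gen 3: ~~~+~~+++~+++++~~+~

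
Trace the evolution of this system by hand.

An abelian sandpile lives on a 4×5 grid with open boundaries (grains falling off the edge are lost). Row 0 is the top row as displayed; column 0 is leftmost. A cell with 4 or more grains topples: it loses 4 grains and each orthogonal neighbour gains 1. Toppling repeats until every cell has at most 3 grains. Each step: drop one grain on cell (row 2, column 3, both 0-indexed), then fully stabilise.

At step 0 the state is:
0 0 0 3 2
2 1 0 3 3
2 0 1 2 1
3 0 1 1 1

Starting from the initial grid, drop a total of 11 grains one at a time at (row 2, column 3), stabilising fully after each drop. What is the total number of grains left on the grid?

31

t=0: 0 0 0 3 2
2 1 0 3 3
2 0 1 2 1
3 0 1 1 1
t=1: 0 0 0 3 2
2 1 0 3 3
2 0 1 3 1
3 0 1 1 1
t=2: 0 0 1 1 0
2 1 1 2 1
2 0 2 1 3
3 0 1 2 1
t=3: 0 0 1 1 0
2 1 1 2 1
2 0 2 2 3
3 0 1 2 1
t=4: 0 0 1 1 0
2 1 1 2 1
2 0 2 3 3
3 0 1 2 1
t=5: 0 0 1 1 0
2 1 1 3 2
2 0 3 1 0
3 0 1 3 2
t=6: 0 0 1 1 0
2 1 1 3 2
2 0 3 2 0
3 0 1 3 2
t=7: 0 0 1 1 0
2 1 1 3 2
2 0 3 3 0
3 0 1 3 2
t=8: 0 0 1 2 0
2 1 3 0 3
2 1 0 3 1
3 0 3 0 3
t=9: 0 0 1 2 0
2 1 3 1 3
2 1 1 0 2
3 0 3 1 3
t=10: 0 0 1 2 0
2 1 3 1 3
2 1 1 1 2
3 0 3 1 3
t=11: 0 0 1 2 0
2 1 3 1 3
2 1 1 2 2
3 0 3 1 3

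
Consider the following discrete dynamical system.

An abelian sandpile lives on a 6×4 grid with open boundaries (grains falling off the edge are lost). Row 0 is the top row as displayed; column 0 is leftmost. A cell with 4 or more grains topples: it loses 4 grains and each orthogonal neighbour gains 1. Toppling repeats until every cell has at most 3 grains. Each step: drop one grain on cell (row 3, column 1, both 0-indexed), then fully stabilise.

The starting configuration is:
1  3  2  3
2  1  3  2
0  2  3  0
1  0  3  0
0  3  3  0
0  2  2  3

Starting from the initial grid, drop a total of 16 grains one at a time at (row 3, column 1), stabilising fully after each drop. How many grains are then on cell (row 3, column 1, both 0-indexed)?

3

gen 0: 1  3  2  3
2  1  3  2
0  2  3  0
1  0  3  0
0  3  3  0
0  2  2  3
gen 1: 1  3  2  3
2  1  3  2
0  2  3  0
1  1  3  0
0  3  3  0
0  2  2  3
gen 2: 1  3  2  3
2  1  3  2
0  2  3  0
1  2  3  0
0  3  3  0
0  2  2  3
gen 3: 1  3  2  3
2  1  3  2
0  2  3  0
1  3  3  0
0  3  3  0
0  2  2  3
gen 4: 1  3  3  3
2  3  0  3
1  0  2  1
2  3  2  1
1  1  1  1
0  3  3  3
gen 5: 1  3  3  3
2  3  0  3
1  1  2  1
3  0  3  1
1  2  1  1
0  3  3  3
gen 6: 1  3  3  3
2  3  0  3
1  1  2  1
3  1  3  1
1  2  1  1
0  3  3  3
gen 7: 1  3  3  3
2  3  0  3
1  1  2  1
3  2  3  1
1  2  1  1
0  3  3  3
gen 8: 1  3  3  3
2  3  0  3
1  1  2  1
3  3  3  1
1  2  1  1
0  3  3  3
gen 9: 1  3  3  3
2  3  0  3
2  2  3  1
0  2  0  2
2  3  2  1
0  3  3  3
gen 10: 1  3  3  3
2  3  0  3
2  2  3  1
0  3  0  2
2  3  2  1
0  3  3  3
gen 11: 1  3  3  3
2  3  0  3
2  3  3  1
1  1  2  2
3  2  0  3
1  1  2  0
gen 12: 1  3  3  3
2  3  0  3
2  3  3  1
1  2  2  2
3  2  0  3
1  1  2  0
gen 13: 1  3  3  3
2  3  0  3
2  3  3  1
1  3  2  2
3  2  0  3
1  1  2  0
gen 14: 2  1  2  1
3  2  0  1
3  2  2  3
2  2  0  3
3  3  1  3
1  1  2  0
gen 15: 2  1  2  1
3  2  0  1
3  2  2  3
2  3  0  3
3  3  1  3
1  1  2  0
gen 16: 3  2  2  1
1  0  1  1
2  1  3  3
1  3  1  3
1  1  2  3
2  2  2  0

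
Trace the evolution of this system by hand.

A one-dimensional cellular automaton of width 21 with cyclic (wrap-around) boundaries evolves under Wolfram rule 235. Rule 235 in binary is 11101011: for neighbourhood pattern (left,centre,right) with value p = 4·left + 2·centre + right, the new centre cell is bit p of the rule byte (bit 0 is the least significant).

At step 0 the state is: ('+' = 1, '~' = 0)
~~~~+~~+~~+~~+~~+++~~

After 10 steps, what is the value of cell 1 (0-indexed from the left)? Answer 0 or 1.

1

k=0  ~~~~+~~+~~+~~+~~+++~~
k=1  ++++~~+~~+~~+~~++++~+
k=2  ++++~+~~+~~+~~+++++++
k=3  +++++~~+~~+~~++++++++
k=4  +++++~+~~+~~+++++++++
k=5  ++++++~~+~~++++++++++
k=6  ++++++~+~~+++++++++++
k=7  +++++++~~++++++++++++
k=8  +++++++~+++++++++++++
k=9  +++++++++++++++++++++
k=10  +++++++++++++++++++++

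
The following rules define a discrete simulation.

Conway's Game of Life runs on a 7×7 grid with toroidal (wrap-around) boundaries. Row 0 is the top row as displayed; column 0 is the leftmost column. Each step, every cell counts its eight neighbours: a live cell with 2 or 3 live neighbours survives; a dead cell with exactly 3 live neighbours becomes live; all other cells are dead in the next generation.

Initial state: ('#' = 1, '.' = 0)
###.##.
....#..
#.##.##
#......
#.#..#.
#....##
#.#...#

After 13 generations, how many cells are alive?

t=0: ###.##.
....#..
#.##.##
#......
#.#..#.
#....##
#.#...#
t=1: #.#.##.
.......
##.####
#.####.
#....#.
.....#.
..###..
t=2: .##.##.
..#....
##.....
..#....
.#.#.#.
...#.##
.##...#
t=3: #....#.
#.##...
.##....
#.#....
...#.##
.#.#.##
.#....#
t=4: #.#....
#.##..#
#......
#.##..#
.#.#.#.
.......
.##.#..
t=5: #.....#
#.##..#
.......
#.###.#
##.##.#
.#.##..
.###...
t=6: ......#
##....#
....##.
..#.#.#
......#
.....#.
.#.##..
t=7: .##..##
#.....#
.#.##..
...##.#
......#
....##.
....##.
t=8: .#..#..
...##.#
..###.#
#.###..
...#..#
....#.#
...#...
t=9: ..#.##.
#......
##....#
##....#
#.#...#
...###.
...###.
t=10: .....##
#....#.
.......
..#..#.
..###..
..#....
..#...#
t=11: #....#.
.....#.
......#
..#.#..
.##.#..
.##....
.....##
t=12: ....##.
.....#.
.....#.
.##..#.
.......
####.#.
##...##
t=13: #...#..
.....##
....###
.......
#..##.#
..#.##.
...#...

15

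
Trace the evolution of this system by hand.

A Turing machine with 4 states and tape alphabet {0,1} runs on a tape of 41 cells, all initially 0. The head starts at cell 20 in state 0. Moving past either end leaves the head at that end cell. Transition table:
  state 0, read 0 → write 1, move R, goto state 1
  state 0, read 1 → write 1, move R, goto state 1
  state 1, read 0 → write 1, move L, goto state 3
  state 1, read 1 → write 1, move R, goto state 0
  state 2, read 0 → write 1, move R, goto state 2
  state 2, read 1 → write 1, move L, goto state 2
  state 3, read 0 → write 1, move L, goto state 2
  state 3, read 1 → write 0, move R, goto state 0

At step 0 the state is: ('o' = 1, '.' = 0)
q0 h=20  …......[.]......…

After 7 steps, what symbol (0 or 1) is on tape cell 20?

step 0: q0 h=20  …......[.]......…
step 1: q1 h=21  ….....o[.]......…
step 2: q3 h=20  …......[o]o.....…
step 3: q0 h=21  …......[o]......…
step 4: q1 h=22  ….....o[.]......…
step 5: q3 h=21  …......[o]o.....…
step 6: q0 h=22  …......[o]......…
step 7: q1 h=23  ….....o[.]......…

0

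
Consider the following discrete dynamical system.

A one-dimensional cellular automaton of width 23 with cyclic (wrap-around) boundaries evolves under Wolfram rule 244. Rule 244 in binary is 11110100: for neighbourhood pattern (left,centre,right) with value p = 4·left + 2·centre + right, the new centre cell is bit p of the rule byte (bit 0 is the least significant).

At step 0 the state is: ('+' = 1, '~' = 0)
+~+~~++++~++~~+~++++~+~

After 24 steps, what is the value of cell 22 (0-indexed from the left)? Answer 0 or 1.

t=0: +~+~~++++~++~~+~++++~+~
t=1: ++++~~++++~++~++~++++++
t=2: +++++~~++++~++~++~+++++
t=3: ++++++~~++++~++~++~++++
t=4: +++++++~~++++~++~++~+++
t=5: ++++++++~~++++~++~++~++
t=6: +++++++++~~++++~++~++~+
t=7: ++++++++++~~++++~++~++~
t=8: ~++++++++++~~++++~++~++
t=9: +~++++++++++~~++++~++~+
t=10: ++~++++++++++~~++++~++~
t=11: ~++~++++++++++~~++++~++
t=12: +~++~++++++++++~~++++~+
t=13: ++~++~++++++++++~~++++~
t=14: ~++~++~++++++++++~~++++
t=15: +~++~++~++++++++++~~+++
t=16: ++~++~++~++++++++++~~++
t=17: +++~++~++~++++++++++~~+
t=18: ++++~++~++~++++++++++~~
t=19: ~++++~++~++~++++++++++~
t=20: ~~++++~++~++~++++++++++
t=21: +~~++++~++~++~+++++++++
t=22: ++~~++++~++~++~++++++++
t=23: +++~~++++~++~++~+++++++
t=24: ++++~~++++~++~++~++++++

1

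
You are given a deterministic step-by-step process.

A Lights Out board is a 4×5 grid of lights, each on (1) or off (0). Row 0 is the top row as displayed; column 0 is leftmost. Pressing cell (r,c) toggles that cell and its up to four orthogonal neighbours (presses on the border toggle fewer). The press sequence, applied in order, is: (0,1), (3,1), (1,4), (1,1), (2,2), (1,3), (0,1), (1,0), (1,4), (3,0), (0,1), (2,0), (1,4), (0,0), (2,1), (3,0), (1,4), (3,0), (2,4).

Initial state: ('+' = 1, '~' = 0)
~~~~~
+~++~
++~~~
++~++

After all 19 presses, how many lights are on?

9

t=0: ~~~~~
+~++~
++~~~
++~++
t=1: +++~~
++++~
++~~~
++~++
t=2: +++~~
++++~
+~~~~
~~+++
t=3: +++~+
+++~+
+~~~+
~~+++
t=4: +~+~+
~~~~+
++~~+
~~+++
t=5: +~+~+
~~+~+
+~+++
~~~++
t=6: +~+++
~~~+~
+~+~+
~~~++
t=7: ~+~++
~+~+~
+~+~+
~~~++
t=8: ++~++
+~~+~
~~+~+
~~~++
t=9: ++~+~
+~~~+
~~+~~
~~~++
t=10: ++~+~
+~~~+
+~+~~
++~++
t=11: ~~++~
++~~+
+~+~~
++~++
t=12: ~~++~
~+~~+
~++~~
~+~++
t=13: ~~+++
~+~+~
~++~+
~+~++
t=14: +++++
++~+~
~++~+
~+~++
t=15: +++++
+~~+~
+~~~+
~~~++
t=16: +++++
+~~+~
~~~~+
++~++
t=17: ++++~
+~~~+
~~~~~
++~++
t=18: ++++~
+~~~+
+~~~~
~~~++
t=19: ++++~
+~~~~
+~~++
~~~+~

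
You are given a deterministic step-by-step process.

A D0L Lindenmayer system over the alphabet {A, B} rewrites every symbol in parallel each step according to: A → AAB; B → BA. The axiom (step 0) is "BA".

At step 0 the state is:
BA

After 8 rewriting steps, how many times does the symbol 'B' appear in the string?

1597

step 0: BA
step 1: BAAAB
step 2: BAAABAABAABBA
step 3: BAAABAABAABBAAABAABBAAABAABBABAAAB
step 4: BAAABAABAABBAAABAABBAAABAABBABAAABAABAABBAAABAABBABAAABAABAABBAAABAABBABAAABBAAABAABAABBA
step 5: BAAABAABAABBAAABAABBAAABAABBABAAABAABAABBAAABAABBABAAABAAB…BAABBABAAABBAAABAABAABBABAAABAABAABBAAABAABBAAABAABBABAAAB  (len 233)
step 6: BAAABAABAABBAAABAABBAAABAABBABAAABAABAABBAAABAABBABAAABAAB…AABAABAABBAAABAABBABAAABAABAABBAAABAABBABAAABBAAABAABAABBA  (len 610)
step 7: BAAABAABAABBAAABAABBAAABAABBABAAABAABAABBAAABAABBABAAABAAB…BAABBABAAABBAAABAABAABBABAAABAABAABBAAABAABBAAABAABBABAAAB  (len 1597)
step 8: BAAABAABAABBAAABAABBAAABAABBABAAABAABAABBAAABAABBABAAABAAB…AABAABAABBAAABAABBABAAABAABAABBAAABAABBABAAABBAAABAABAABBA  (len 4181)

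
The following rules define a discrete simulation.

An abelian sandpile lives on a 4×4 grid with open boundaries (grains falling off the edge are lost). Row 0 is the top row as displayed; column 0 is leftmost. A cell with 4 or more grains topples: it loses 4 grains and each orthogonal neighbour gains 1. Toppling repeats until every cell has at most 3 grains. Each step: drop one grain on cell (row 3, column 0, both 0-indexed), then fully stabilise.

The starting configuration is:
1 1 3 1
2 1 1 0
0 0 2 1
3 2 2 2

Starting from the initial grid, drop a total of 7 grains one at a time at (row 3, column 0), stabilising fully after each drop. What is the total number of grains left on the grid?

24

[0] 1 1 3 1
2 1 1 0
0 0 2 1
3 2 2 2
[1] 1 1 3 1
2 1 1 0
1 0 2 1
0 3 2 2
[2] 1 1 3 1
2 1 1 0
1 0 2 1
1 3 2 2
[3] 1 1 3 1
2 1 1 0
1 0 2 1
2 3 2 2
[4] 1 1 3 1
2 1 1 0
1 0 2 1
3 3 2 2
[5] 1 1 3 1
2 1 1 0
2 1 2 1
1 0 3 2
[6] 1 1 3 1
2 1 1 0
2 1 2 1
2 0 3 2
[7] 1 1 3 1
2 1 1 0
2 1 2 1
3 0 3 2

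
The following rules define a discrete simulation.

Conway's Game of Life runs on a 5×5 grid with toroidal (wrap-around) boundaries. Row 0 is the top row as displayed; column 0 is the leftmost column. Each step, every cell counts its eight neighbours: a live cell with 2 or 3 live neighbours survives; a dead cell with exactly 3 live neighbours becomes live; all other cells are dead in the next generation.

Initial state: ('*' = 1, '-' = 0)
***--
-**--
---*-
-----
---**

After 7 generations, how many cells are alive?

0) ***--
-**--
---*-
-----
---**
1) *---*
*--*-
--*--
---**
*****
2) -----
**-*-
--*--
-----
-**--
3) *----
-**--
-**--
-**--
-----
4) -*---
*-*--
*--*-
-**--
-*---
5) ***--
*-*-*
*--**
***--
**---
6) --**-
--*--
-----
--**-
----*
7) --**-
--**-
--**-
---*-
----*

8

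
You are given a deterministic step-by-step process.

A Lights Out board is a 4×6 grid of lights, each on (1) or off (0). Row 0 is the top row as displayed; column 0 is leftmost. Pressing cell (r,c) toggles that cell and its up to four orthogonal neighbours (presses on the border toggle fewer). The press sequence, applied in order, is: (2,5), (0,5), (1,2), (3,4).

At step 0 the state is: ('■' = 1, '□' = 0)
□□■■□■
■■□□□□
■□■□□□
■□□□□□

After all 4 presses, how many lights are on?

10

step 0: □□■■□■
■■□□□□
■□■□□□
■□□□□□
step 1: □□■■□■
■■□□□■
■□■□■■
■□□□□■
step 2: □□■■■□
■■□□□□
■□■□■■
■□□□□■
step 3: □□□■■□
■□■■□□
■□□□■■
■□□□□■
step 4: □□□■■□
■□■■□□
■□□□□■
■□□■■□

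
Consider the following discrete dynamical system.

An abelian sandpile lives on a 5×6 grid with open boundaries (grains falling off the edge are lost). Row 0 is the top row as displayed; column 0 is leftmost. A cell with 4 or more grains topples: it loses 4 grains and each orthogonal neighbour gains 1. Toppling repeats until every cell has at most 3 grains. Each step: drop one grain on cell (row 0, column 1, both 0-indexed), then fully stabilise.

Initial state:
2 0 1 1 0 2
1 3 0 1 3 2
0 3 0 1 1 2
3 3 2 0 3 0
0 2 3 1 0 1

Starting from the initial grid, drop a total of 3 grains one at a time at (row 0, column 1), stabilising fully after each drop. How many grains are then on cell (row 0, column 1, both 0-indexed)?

3

step 0: 2 0 1 1 0 2
1 3 0 1 3 2
0 3 0 1 1 2
3 3 2 0 3 0
0 2 3 1 0 1
step 1: 2 1 1 1 0 2
1 3 0 1 3 2
0 3 0 1 1 2
3 3 2 0 3 0
0 2 3 1 0 1
step 2: 2 2 1 1 0 2
1 3 0 1 3 2
0 3 0 1 1 2
3 3 2 0 3 0
0 2 3 1 0 1
step 3: 2 3 1 1 0 2
1 3 0 1 3 2
0 3 0 1 1 2
3 3 2 0 3 0
0 2 3 1 0 1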